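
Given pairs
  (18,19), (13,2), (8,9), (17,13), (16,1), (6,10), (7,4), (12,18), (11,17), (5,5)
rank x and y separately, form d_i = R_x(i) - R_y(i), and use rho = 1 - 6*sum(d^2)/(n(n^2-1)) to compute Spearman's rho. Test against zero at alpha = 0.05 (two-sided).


Step 1: Rank x and y separately (midranks; no ties here).
rank(x): 18->10, 13->7, 8->4, 17->9, 16->8, 6->2, 7->3, 12->6, 11->5, 5->1
rank(y): 19->10, 2->2, 9->5, 13->7, 1->1, 10->6, 4->3, 18->9, 17->8, 5->4
Step 2: d_i = R_x(i) - R_y(i); compute d_i^2.
  (10-10)^2=0, (7-2)^2=25, (4-5)^2=1, (9-7)^2=4, (8-1)^2=49, (2-6)^2=16, (3-3)^2=0, (6-9)^2=9, (5-8)^2=9, (1-4)^2=9
sum(d^2) = 122.
Step 3: rho = 1 - 6*122 / (10*(10^2 - 1)) = 1 - 732/990 = 0.260606.
Step 4: Under H0, t = rho * sqrt((n-2)/(1-rho^2)) = 0.7635 ~ t(8).
Step 5: Two-sided p-value from the t-distribution with 8 df = 0.467089.
Step 6: alpha = 0.05. fail to reject H0.

rho = 0.2606, p = 0.467089, fail to reject H0 at alpha = 0.05.


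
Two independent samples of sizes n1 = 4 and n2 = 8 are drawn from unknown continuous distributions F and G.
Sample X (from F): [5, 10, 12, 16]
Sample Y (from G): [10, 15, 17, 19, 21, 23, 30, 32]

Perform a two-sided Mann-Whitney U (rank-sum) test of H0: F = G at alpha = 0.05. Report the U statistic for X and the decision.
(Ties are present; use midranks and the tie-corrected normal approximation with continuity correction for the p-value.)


Step 1: Combine and sort all 12 observations; assign midranks.
sorted (value, group): (5,X), (10,X), (10,Y), (12,X), (15,Y), (16,X), (17,Y), (19,Y), (21,Y), (23,Y), (30,Y), (32,Y)
ranks: 5->1, 10->2.5, 10->2.5, 12->4, 15->5, 16->6, 17->7, 19->8, 21->9, 23->10, 30->11, 32->12
Step 2: Rank sum for X: R1 = 1 + 2.5 + 4 + 6 = 13.5.
Step 3: U_X = R1 - n1(n1+1)/2 = 13.5 - 4*5/2 = 13.5 - 10 = 3.5.
       U_Y = n1*n2 - U_X = 32 - 3.5 = 28.5.
Step 4: Ties are present, so use the tie-corrected normal approximation (with continuity correction) for the p-value.
Step 5: p-value = 0.041184; compare to alpha = 0.05. reject H0.

U_X = 3.5, p = 0.041184, reject H0 at alpha = 0.05.


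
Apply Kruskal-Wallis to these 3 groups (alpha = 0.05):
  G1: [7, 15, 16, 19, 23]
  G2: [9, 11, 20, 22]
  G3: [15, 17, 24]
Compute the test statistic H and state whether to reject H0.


Step 1: Combine all N = 12 observations and assign midranks.
sorted (value, group, rank): (7,G1,1), (9,G2,2), (11,G2,3), (15,G1,4.5), (15,G3,4.5), (16,G1,6), (17,G3,7), (19,G1,8), (20,G2,9), (22,G2,10), (23,G1,11), (24,G3,12)
Step 2: Sum ranks within each group.
R_1 = 30.5 (n_1 = 5)
R_2 = 24 (n_2 = 4)
R_3 = 23.5 (n_3 = 3)
Step 3: H = 12/(N(N+1)) * sum(R_i^2/n_i) - 3(N+1)
     = 12/(12*13) * (30.5^2/5 + 24^2/4 + 23.5^2/3) - 3*13
     = 0.076923 * 514.133 - 39
     = 0.548718.
Step 4: Ties present; correction factor C = 1 - 6/(12^3 - 12) = 0.996503. Corrected H = 0.548718 / 0.996503 = 0.550643.
Step 5: Under H0, H ~ chi^2(2); p-value = 0.759328.
Step 6: alpha = 0.05. fail to reject H0.

H = 0.5506, df = 2, p = 0.759328, fail to reject H0.


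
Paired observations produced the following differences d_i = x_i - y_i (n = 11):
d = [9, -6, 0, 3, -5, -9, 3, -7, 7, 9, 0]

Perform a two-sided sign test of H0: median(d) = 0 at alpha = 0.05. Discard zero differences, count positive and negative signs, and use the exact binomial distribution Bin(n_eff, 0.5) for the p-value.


Step 1: Discard zero differences. Original n = 11; n_eff = number of nonzero differences = 9.
Nonzero differences (with sign): +9, -6, +3, -5, -9, +3, -7, +7, +9
Step 2: Count signs: positive = 5, negative = 4.
Step 3: Under H0: P(positive) = 0.5, so the number of positives S ~ Bin(9, 0.5).
Step 4: Two-sided exact p-value = sum of Bin(9,0.5) probabilities at or below the observed probability = 1.000000.
Step 5: alpha = 0.05. fail to reject H0.

n_eff = 9, pos = 5, neg = 4, p = 1.000000, fail to reject H0.


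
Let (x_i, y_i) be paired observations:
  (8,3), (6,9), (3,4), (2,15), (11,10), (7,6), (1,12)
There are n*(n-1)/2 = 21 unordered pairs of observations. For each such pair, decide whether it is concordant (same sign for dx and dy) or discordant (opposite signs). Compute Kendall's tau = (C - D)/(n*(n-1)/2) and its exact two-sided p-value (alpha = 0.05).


Step 1: Enumerate the 21 unordered pairs (i,j) with i<j and classify each by sign(x_j-x_i) * sign(y_j-y_i).
  (1,2):dx=-2,dy=+6->D; (1,3):dx=-5,dy=+1->D; (1,4):dx=-6,dy=+12->D; (1,5):dx=+3,dy=+7->C
  (1,6):dx=-1,dy=+3->D; (1,7):dx=-7,dy=+9->D; (2,3):dx=-3,dy=-5->C; (2,4):dx=-4,dy=+6->D
  (2,5):dx=+5,dy=+1->C; (2,6):dx=+1,dy=-3->D; (2,7):dx=-5,dy=+3->D; (3,4):dx=-1,dy=+11->D
  (3,5):dx=+8,dy=+6->C; (3,6):dx=+4,dy=+2->C; (3,7):dx=-2,dy=+8->D; (4,5):dx=+9,dy=-5->D
  (4,6):dx=+5,dy=-9->D; (4,7):dx=-1,dy=-3->C; (5,6):dx=-4,dy=-4->C; (5,7):dx=-10,dy=+2->D
  (6,7):dx=-6,dy=+6->D
Step 2: C = 7, D = 14, total pairs = 21.
Step 3: tau = (C - D)/(n(n-1)/2) = (7 - 14)/21 = -0.333333.
Step 4: Exact two-sided p-value (enumerate n! = 5040 permutations of y under H0): p = 0.381349.
Step 5: alpha = 0.05. fail to reject H0.

tau_b = -0.3333 (C=7, D=14), p = 0.381349, fail to reject H0.


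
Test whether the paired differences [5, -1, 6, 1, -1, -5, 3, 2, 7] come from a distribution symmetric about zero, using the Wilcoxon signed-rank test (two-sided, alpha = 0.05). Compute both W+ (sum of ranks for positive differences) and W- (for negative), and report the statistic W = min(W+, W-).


Step 1: Drop any zero differences (none here) and take |d_i|.
|d| = [5, 1, 6, 1, 1, 5, 3, 2, 7]
Step 2: Midrank |d_i| (ties get averaged ranks).
ranks: |5|->6.5, |1|->2, |6|->8, |1|->2, |1|->2, |5|->6.5, |3|->5, |2|->4, |7|->9
Step 3: Attach original signs; sum ranks with positive sign and with negative sign.
W+ = 6.5 + 8 + 2 + 5 + 4 + 9 = 34.5
W- = 2 + 2 + 6.5 = 10.5
(Check: W+ + W- = 45 should equal n(n+1)/2 = 45.)
Step 4: Test statistic W = min(W+, W-) = 10.5.
Step 5: Ties in |d|, so use the tie-corrected normal approximation.
        E[W] = n(n+1)/4 = 9*10/4 = 22.5.
        Tie groups: |d|=1 (t=3), |d|=5 (t=2); sum(t^3 - t) = 30.
        Var[W] = n(n+1)(2n+1)/24 - sum(t^3-t)/48 = 1710/24 - 30/48 = 70.625.
        z = (W - E[W]) / sqrt(Var[W]) = (10.5 - 22.5) / 8.4039 = -1.4279.
        Two-sided p = 2*Phi(z) = 0.153317.
Step 6: alpha = 0.05. fail to reject H0.

W+ = 34.5, W- = 10.5, W = min = 10.5, p = 0.153317, fail to reject H0.


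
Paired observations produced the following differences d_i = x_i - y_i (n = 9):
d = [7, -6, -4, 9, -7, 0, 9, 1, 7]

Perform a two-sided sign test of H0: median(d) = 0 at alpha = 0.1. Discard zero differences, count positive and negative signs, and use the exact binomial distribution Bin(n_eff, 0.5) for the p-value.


Step 1: Discard zero differences. Original n = 9; n_eff = number of nonzero differences = 8.
Nonzero differences (with sign): +7, -6, -4, +9, -7, +9, +1, +7
Step 2: Count signs: positive = 5, negative = 3.
Step 3: Under H0: P(positive) = 0.5, so the number of positives S ~ Bin(8, 0.5).
Step 4: Two-sided exact p-value = sum of Bin(8,0.5) probabilities at or below the observed probability = 0.726562.
Step 5: alpha = 0.1. fail to reject H0.

n_eff = 8, pos = 5, neg = 3, p = 0.726562, fail to reject H0.


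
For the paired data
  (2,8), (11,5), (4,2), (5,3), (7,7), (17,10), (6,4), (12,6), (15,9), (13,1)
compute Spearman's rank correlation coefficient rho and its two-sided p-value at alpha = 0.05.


Step 1: Rank x and y separately (midranks; no ties here).
rank(x): 2->1, 11->6, 4->2, 5->3, 7->5, 17->10, 6->4, 12->7, 15->9, 13->8
rank(y): 8->8, 5->5, 2->2, 3->3, 7->7, 10->10, 4->4, 6->6, 9->9, 1->1
Step 2: d_i = R_x(i) - R_y(i); compute d_i^2.
  (1-8)^2=49, (6-5)^2=1, (2-2)^2=0, (3-3)^2=0, (5-7)^2=4, (10-10)^2=0, (4-4)^2=0, (7-6)^2=1, (9-9)^2=0, (8-1)^2=49
sum(d^2) = 104.
Step 3: rho = 1 - 6*104 / (10*(10^2 - 1)) = 1 - 624/990 = 0.369697.
Step 4: Under H0, t = rho * sqrt((n-2)/(1-rho^2)) = 1.1254 ~ t(8).
Step 5: Two-sided p-value from the t-distribution with 8 df = 0.293050.
Step 6: alpha = 0.05. fail to reject H0.

rho = 0.3697, p = 0.293050, fail to reject H0 at alpha = 0.05.


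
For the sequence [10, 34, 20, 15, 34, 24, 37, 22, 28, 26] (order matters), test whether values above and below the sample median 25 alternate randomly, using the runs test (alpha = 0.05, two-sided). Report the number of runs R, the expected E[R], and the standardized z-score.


Step 1: Compute median = 25; label A = above, B = below.
Labels in order: BABBABABAA  (n_A = 5, n_B = 5)
Step 2: Count runs R = 8.
Step 3: Under H0 (random ordering), E[R] = 2*n_A*n_B/(n_A+n_B) + 1 = 2*5*5/10 + 1 = 6.0000.
        Var[R] = 2*n_A*n_B*(2*n_A*n_B - n_A - n_B) / ((n_A+n_B)^2 * (n_A+n_B-1)) = 2000/900 = 2.2222.
        SD[R] = 1.4907.
Step 4: Continuity-corrected z = (R - 0.5 - E[R]) / SD[R] = (8 - 0.5 - 6.0000) / 1.4907 = 1.0062.
Step 5: Two-sided p-value via normal approximation = 2*(1 - Phi(|z|)) = 0.314305.
Step 6: alpha = 0.05. fail to reject H0.

R = 8, z = 1.0062, p = 0.314305, fail to reject H0.


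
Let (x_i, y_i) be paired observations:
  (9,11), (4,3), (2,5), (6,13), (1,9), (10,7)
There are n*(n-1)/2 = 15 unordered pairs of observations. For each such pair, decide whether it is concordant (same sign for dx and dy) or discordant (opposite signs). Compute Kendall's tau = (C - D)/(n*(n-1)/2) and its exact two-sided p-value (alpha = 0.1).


Step 1: Enumerate the 15 unordered pairs (i,j) with i<j and classify each by sign(x_j-x_i) * sign(y_j-y_i).
  (1,2):dx=-5,dy=-8->C; (1,3):dx=-7,dy=-6->C; (1,4):dx=-3,dy=+2->D; (1,5):dx=-8,dy=-2->C
  (1,6):dx=+1,dy=-4->D; (2,3):dx=-2,dy=+2->D; (2,4):dx=+2,dy=+10->C; (2,5):dx=-3,dy=+6->D
  (2,6):dx=+6,dy=+4->C; (3,4):dx=+4,dy=+8->C; (3,5):dx=-1,dy=+4->D; (3,6):dx=+8,dy=+2->C
  (4,5):dx=-5,dy=-4->C; (4,6):dx=+4,dy=-6->D; (5,6):dx=+9,dy=-2->D
Step 2: C = 8, D = 7, total pairs = 15.
Step 3: tau = (C - D)/(n(n-1)/2) = (8 - 7)/15 = 0.066667.
Step 4: Exact two-sided p-value (enumerate n! = 720 permutations of y under H0): p = 1.000000.
Step 5: alpha = 0.1. fail to reject H0.

tau_b = 0.0667 (C=8, D=7), p = 1.000000, fail to reject H0.


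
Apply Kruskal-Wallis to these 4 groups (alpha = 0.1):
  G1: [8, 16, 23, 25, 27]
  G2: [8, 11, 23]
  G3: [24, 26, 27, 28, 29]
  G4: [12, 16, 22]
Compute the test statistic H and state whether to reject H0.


Step 1: Combine all N = 16 observations and assign midranks.
sorted (value, group, rank): (8,G1,1.5), (8,G2,1.5), (11,G2,3), (12,G4,4), (16,G1,5.5), (16,G4,5.5), (22,G4,7), (23,G1,8.5), (23,G2,8.5), (24,G3,10), (25,G1,11), (26,G3,12), (27,G1,13.5), (27,G3,13.5), (28,G3,15), (29,G3,16)
Step 2: Sum ranks within each group.
R_1 = 40 (n_1 = 5)
R_2 = 13 (n_2 = 3)
R_3 = 66.5 (n_3 = 5)
R_4 = 16.5 (n_4 = 3)
Step 3: H = 12/(N(N+1)) * sum(R_i^2/n_i) - 3(N+1)
     = 12/(16*17) * (40^2/5 + 13^2/3 + 66.5^2/5 + 16.5^2/3) - 3*17
     = 0.044118 * 1351.53 - 51
     = 8.626471.
Step 4: Ties present; correction factor C = 1 - 24/(16^3 - 16) = 0.994118. Corrected H = 8.626471 / 0.994118 = 8.677515.
Step 5: Under H0, H ~ chi^2(3); p-value = 0.033900.
Step 6: alpha = 0.1. reject H0.

H = 8.6775, df = 3, p = 0.033900, reject H0.


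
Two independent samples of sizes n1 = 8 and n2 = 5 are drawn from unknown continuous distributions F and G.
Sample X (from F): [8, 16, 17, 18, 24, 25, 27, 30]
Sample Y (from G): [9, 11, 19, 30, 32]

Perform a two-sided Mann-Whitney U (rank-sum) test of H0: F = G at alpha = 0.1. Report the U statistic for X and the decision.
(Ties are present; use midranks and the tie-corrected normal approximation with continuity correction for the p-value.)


Step 1: Combine and sort all 13 observations; assign midranks.
sorted (value, group): (8,X), (9,Y), (11,Y), (16,X), (17,X), (18,X), (19,Y), (24,X), (25,X), (27,X), (30,X), (30,Y), (32,Y)
ranks: 8->1, 9->2, 11->3, 16->4, 17->5, 18->6, 19->7, 24->8, 25->9, 27->10, 30->11.5, 30->11.5, 32->13
Step 2: Rank sum for X: R1 = 1 + 4 + 5 + 6 + 8 + 9 + 10 + 11.5 = 54.5.
Step 3: U_X = R1 - n1(n1+1)/2 = 54.5 - 8*9/2 = 54.5 - 36 = 18.5.
       U_Y = n1*n2 - U_X = 40 - 18.5 = 21.5.
Step 4: Ties are present, so use the tie-corrected normal approximation (with continuity correction) for the p-value.
Step 5: p-value = 0.883458; compare to alpha = 0.1. fail to reject H0.

U_X = 18.5, p = 0.883458, fail to reject H0 at alpha = 0.1.


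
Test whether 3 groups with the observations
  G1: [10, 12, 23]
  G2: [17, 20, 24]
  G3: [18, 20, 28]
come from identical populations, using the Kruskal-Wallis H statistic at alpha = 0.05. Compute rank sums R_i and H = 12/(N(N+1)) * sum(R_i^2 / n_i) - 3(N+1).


Step 1: Combine all N = 9 observations and assign midranks.
sorted (value, group, rank): (10,G1,1), (12,G1,2), (17,G2,3), (18,G3,4), (20,G2,5.5), (20,G3,5.5), (23,G1,7), (24,G2,8), (28,G3,9)
Step 2: Sum ranks within each group.
R_1 = 10 (n_1 = 3)
R_2 = 16.5 (n_2 = 3)
R_3 = 18.5 (n_3 = 3)
Step 3: H = 12/(N(N+1)) * sum(R_i^2/n_i) - 3(N+1)
     = 12/(9*10) * (10^2/3 + 16.5^2/3 + 18.5^2/3) - 3*10
     = 0.133333 * 238.167 - 30
     = 1.755556.
Step 4: Ties present; correction factor C = 1 - 6/(9^3 - 9) = 0.991667. Corrected H = 1.755556 / 0.991667 = 1.770308.
Step 5: Under H0, H ~ chi^2(2); p-value = 0.412651.
Step 6: alpha = 0.05. fail to reject H0.

H = 1.7703, df = 2, p = 0.412651, fail to reject H0.


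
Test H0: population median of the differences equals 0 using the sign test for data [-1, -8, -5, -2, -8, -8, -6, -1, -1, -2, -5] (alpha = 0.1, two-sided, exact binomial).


Step 1: Discard zero differences. Original n = 11; n_eff = number of nonzero differences = 11.
Nonzero differences (with sign): -1, -8, -5, -2, -8, -8, -6, -1, -1, -2, -5
Step 2: Count signs: positive = 0, negative = 11.
Step 3: Under H0: P(positive) = 0.5, so the number of positives S ~ Bin(11, 0.5).
Step 4: Two-sided exact p-value = sum of Bin(11,0.5) probabilities at or below the observed probability = 0.000977.
Step 5: alpha = 0.1. reject H0.

n_eff = 11, pos = 0, neg = 11, p = 0.000977, reject H0.


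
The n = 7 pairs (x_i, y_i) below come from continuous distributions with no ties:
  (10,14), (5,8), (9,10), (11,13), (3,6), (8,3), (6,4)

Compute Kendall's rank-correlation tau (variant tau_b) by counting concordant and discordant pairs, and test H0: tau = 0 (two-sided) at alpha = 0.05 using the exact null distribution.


Step 1: Enumerate the 21 unordered pairs (i,j) with i<j and classify each by sign(x_j-x_i) * sign(y_j-y_i).
  (1,2):dx=-5,dy=-6->C; (1,3):dx=-1,dy=-4->C; (1,4):dx=+1,dy=-1->D; (1,5):dx=-7,dy=-8->C
  (1,6):dx=-2,dy=-11->C; (1,7):dx=-4,dy=-10->C; (2,3):dx=+4,dy=+2->C; (2,4):dx=+6,dy=+5->C
  (2,5):dx=-2,dy=-2->C; (2,6):dx=+3,dy=-5->D; (2,7):dx=+1,dy=-4->D; (3,4):dx=+2,dy=+3->C
  (3,5):dx=-6,dy=-4->C; (3,6):dx=-1,dy=-7->C; (3,7):dx=-3,dy=-6->C; (4,5):dx=-8,dy=-7->C
  (4,6):dx=-3,dy=-10->C; (4,7):dx=-5,dy=-9->C; (5,6):dx=+5,dy=-3->D; (5,7):dx=+3,dy=-2->D
  (6,7):dx=-2,dy=+1->D
Step 2: C = 15, D = 6, total pairs = 21.
Step 3: tau = (C - D)/(n(n-1)/2) = (15 - 6)/21 = 0.428571.
Step 4: Exact two-sided p-value (enumerate n! = 5040 permutations of y under H0): p = 0.238889.
Step 5: alpha = 0.05. fail to reject H0.

tau_b = 0.4286 (C=15, D=6), p = 0.238889, fail to reject H0.


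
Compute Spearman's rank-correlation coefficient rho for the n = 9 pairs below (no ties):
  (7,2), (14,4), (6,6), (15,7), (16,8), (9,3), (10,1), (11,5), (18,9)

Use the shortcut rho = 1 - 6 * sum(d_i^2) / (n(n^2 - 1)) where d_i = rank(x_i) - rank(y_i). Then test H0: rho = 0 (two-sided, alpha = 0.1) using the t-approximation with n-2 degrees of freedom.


Step 1: Rank x and y separately (midranks; no ties here).
rank(x): 7->2, 14->6, 6->1, 15->7, 16->8, 9->3, 10->4, 11->5, 18->9
rank(y): 2->2, 4->4, 6->6, 7->7, 8->8, 3->3, 1->1, 5->5, 9->9
Step 2: d_i = R_x(i) - R_y(i); compute d_i^2.
  (2-2)^2=0, (6-4)^2=4, (1-6)^2=25, (7-7)^2=0, (8-8)^2=0, (3-3)^2=0, (4-1)^2=9, (5-5)^2=0, (9-9)^2=0
sum(d^2) = 38.
Step 3: rho = 1 - 6*38 / (9*(9^2 - 1)) = 1 - 228/720 = 0.683333.
Step 4: Under H0, t = rho * sqrt((n-2)/(1-rho^2)) = 2.4763 ~ t(7).
Step 5: Two-sided p-value from the t-distribution with 7 df = 0.042442.
Step 6: alpha = 0.1. reject H0.

rho = 0.6833, p = 0.042442, reject H0 at alpha = 0.1.


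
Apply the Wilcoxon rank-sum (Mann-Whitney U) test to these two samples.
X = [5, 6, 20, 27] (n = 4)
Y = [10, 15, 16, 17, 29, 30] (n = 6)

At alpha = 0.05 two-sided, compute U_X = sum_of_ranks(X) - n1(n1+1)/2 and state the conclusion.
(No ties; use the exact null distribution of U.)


Step 1: Combine and sort all 10 observations; assign midranks.
sorted (value, group): (5,X), (6,X), (10,Y), (15,Y), (16,Y), (17,Y), (20,X), (27,X), (29,Y), (30,Y)
ranks: 5->1, 6->2, 10->3, 15->4, 16->5, 17->6, 20->7, 27->8, 29->9, 30->10
Step 2: Rank sum for X: R1 = 1 + 2 + 7 + 8 = 18.
Step 3: U_X = R1 - n1(n1+1)/2 = 18 - 4*5/2 = 18 - 10 = 8.
       U_Y = n1*n2 - U_X = 24 - 8 = 16.
Step 4: No ties, so the exact null distribution of U (based on enumerating the C(10,4) = 210 equally likely rank assignments) gives the two-sided p-value.
Step 5: p-value = 0.476190; compare to alpha = 0.05. fail to reject H0.

U_X = 8, p = 0.476190, fail to reject H0 at alpha = 0.05.


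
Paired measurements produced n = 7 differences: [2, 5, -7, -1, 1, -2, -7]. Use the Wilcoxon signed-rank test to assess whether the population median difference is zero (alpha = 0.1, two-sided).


Step 1: Drop any zero differences (none here) and take |d_i|.
|d| = [2, 5, 7, 1, 1, 2, 7]
Step 2: Midrank |d_i| (ties get averaged ranks).
ranks: |2|->3.5, |5|->5, |7|->6.5, |1|->1.5, |1|->1.5, |2|->3.5, |7|->6.5
Step 3: Attach original signs; sum ranks with positive sign and with negative sign.
W+ = 3.5 + 5 + 1.5 = 10
W- = 6.5 + 1.5 + 3.5 + 6.5 = 18
(Check: W+ + W- = 28 should equal n(n+1)/2 = 28.)
Step 4: Test statistic W = min(W+, W-) = 10.
Step 5: Ties in |d|, so use the tie-corrected normal approximation.
        E[W] = n(n+1)/4 = 7*8/4 = 14.
        Tie groups: |d|=1 (t=2), |d|=2 (t=2), |d|=7 (t=2); sum(t^3 - t) = 18.
        Var[W] = n(n+1)(2n+1)/24 - sum(t^3-t)/48 = 840/24 - 18/48 = 34.625.
        z = (W - E[W]) / sqrt(Var[W]) = (10 - 14) / 5.8843 = -0.6798.
        Two-sided p = 2*Phi(z) = 0.496647.
Step 6: alpha = 0.1. fail to reject H0.

W+ = 10, W- = 18, W = min = 10, p = 0.496647, fail to reject H0.


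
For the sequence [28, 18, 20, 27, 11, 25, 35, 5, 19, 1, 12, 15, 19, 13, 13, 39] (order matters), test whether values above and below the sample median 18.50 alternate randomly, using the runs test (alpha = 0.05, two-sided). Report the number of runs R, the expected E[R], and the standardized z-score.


Step 1: Compute median = 18.50; label A = above, B = below.
Labels in order: ABAABAABABBBABBA  (n_A = 8, n_B = 8)
Step 2: Count runs R = 11.
Step 3: Under H0 (random ordering), E[R] = 2*n_A*n_B/(n_A+n_B) + 1 = 2*8*8/16 + 1 = 9.0000.
        Var[R] = 2*n_A*n_B*(2*n_A*n_B - n_A - n_B) / ((n_A+n_B)^2 * (n_A+n_B-1)) = 14336/3840 = 3.7333.
        SD[R] = 1.9322.
Step 4: Continuity-corrected z = (R - 0.5 - E[R]) / SD[R] = (11 - 0.5 - 9.0000) / 1.9322 = 0.7763.
Step 5: Two-sided p-value via normal approximation = 2*(1 - Phi(|z|)) = 0.437558.
Step 6: alpha = 0.05. fail to reject H0.

R = 11, z = 0.7763, p = 0.437558, fail to reject H0.


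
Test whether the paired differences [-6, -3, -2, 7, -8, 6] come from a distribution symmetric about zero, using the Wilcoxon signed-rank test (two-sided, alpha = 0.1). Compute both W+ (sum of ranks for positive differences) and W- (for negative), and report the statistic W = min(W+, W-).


Step 1: Drop any zero differences (none here) and take |d_i|.
|d| = [6, 3, 2, 7, 8, 6]
Step 2: Midrank |d_i| (ties get averaged ranks).
ranks: |6|->3.5, |3|->2, |2|->1, |7|->5, |8|->6, |6|->3.5
Step 3: Attach original signs; sum ranks with positive sign and with negative sign.
W+ = 5 + 3.5 = 8.5
W- = 3.5 + 2 + 1 + 6 = 12.5
(Check: W+ + W- = 21 should equal n(n+1)/2 = 21.)
Step 4: Test statistic W = min(W+, W-) = 8.5.
Step 5: Ties in |d|, so use the tie-corrected normal approximation.
        E[W] = n(n+1)/4 = 6*7/4 = 10.5.
        Tie groups: |d|=6 (t=2); sum(t^3 - t) = 6.
        Var[W] = n(n+1)(2n+1)/24 - sum(t^3-t)/48 = 546/24 - 6/48 = 22.625.
        z = (W - E[W]) / sqrt(Var[W]) = (8.5 - 10.5) / 4.7566 = -0.4205.
        Two-sided p = 2*Phi(z) = 0.674142.
Step 6: alpha = 0.1. fail to reject H0.

W+ = 8.5, W- = 12.5, W = min = 8.5, p = 0.674142, fail to reject H0.


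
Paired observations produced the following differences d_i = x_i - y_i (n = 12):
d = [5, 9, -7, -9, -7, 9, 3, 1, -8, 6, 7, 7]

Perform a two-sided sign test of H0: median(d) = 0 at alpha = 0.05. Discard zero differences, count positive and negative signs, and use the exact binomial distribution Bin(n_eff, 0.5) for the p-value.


Step 1: Discard zero differences. Original n = 12; n_eff = number of nonzero differences = 12.
Nonzero differences (with sign): +5, +9, -7, -9, -7, +9, +3, +1, -8, +6, +7, +7
Step 2: Count signs: positive = 8, negative = 4.
Step 3: Under H0: P(positive) = 0.5, so the number of positives S ~ Bin(12, 0.5).
Step 4: Two-sided exact p-value = sum of Bin(12,0.5) probabilities at or below the observed probability = 0.387695.
Step 5: alpha = 0.05. fail to reject H0.

n_eff = 12, pos = 8, neg = 4, p = 0.387695, fail to reject H0.


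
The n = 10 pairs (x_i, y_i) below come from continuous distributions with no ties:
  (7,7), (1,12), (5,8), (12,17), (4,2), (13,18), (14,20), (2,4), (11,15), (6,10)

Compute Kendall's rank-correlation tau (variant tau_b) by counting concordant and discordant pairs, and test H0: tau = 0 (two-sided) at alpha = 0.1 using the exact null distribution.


Step 1: Enumerate the 45 unordered pairs (i,j) with i<j and classify each by sign(x_j-x_i) * sign(y_j-y_i).
  (1,2):dx=-6,dy=+5->D; (1,3):dx=-2,dy=+1->D; (1,4):dx=+5,dy=+10->C; (1,5):dx=-3,dy=-5->C
  (1,6):dx=+6,dy=+11->C; (1,7):dx=+7,dy=+13->C; (1,8):dx=-5,dy=-3->C; (1,9):dx=+4,dy=+8->C
  (1,10):dx=-1,dy=+3->D; (2,3):dx=+4,dy=-4->D; (2,4):dx=+11,dy=+5->C; (2,5):dx=+3,dy=-10->D
  (2,6):dx=+12,dy=+6->C; (2,7):dx=+13,dy=+8->C; (2,8):dx=+1,dy=-8->D; (2,9):dx=+10,dy=+3->C
  (2,10):dx=+5,dy=-2->D; (3,4):dx=+7,dy=+9->C; (3,5):dx=-1,dy=-6->C; (3,6):dx=+8,dy=+10->C
  (3,7):dx=+9,dy=+12->C; (3,8):dx=-3,dy=-4->C; (3,9):dx=+6,dy=+7->C; (3,10):dx=+1,dy=+2->C
  (4,5):dx=-8,dy=-15->C; (4,6):dx=+1,dy=+1->C; (4,7):dx=+2,dy=+3->C; (4,8):dx=-10,dy=-13->C
  (4,9):dx=-1,dy=-2->C; (4,10):dx=-6,dy=-7->C; (5,6):dx=+9,dy=+16->C; (5,7):dx=+10,dy=+18->C
  (5,8):dx=-2,dy=+2->D; (5,9):dx=+7,dy=+13->C; (5,10):dx=+2,dy=+8->C; (6,7):dx=+1,dy=+2->C
  (6,8):dx=-11,dy=-14->C; (6,9):dx=-2,dy=-3->C; (6,10):dx=-7,dy=-8->C; (7,8):dx=-12,dy=-16->C
  (7,9):dx=-3,dy=-5->C; (7,10):dx=-8,dy=-10->C; (8,9):dx=+9,dy=+11->C; (8,10):dx=+4,dy=+6->C
  (9,10):dx=-5,dy=-5->C
Step 2: C = 37, D = 8, total pairs = 45.
Step 3: tau = (C - D)/(n(n-1)/2) = (37 - 8)/45 = 0.644444.
Step 4: Exact two-sided p-value (enumerate n! = 3628800 permutations of y under H0): p = 0.009148.
Step 5: alpha = 0.1. reject H0.

tau_b = 0.6444 (C=37, D=8), p = 0.009148, reject H0.


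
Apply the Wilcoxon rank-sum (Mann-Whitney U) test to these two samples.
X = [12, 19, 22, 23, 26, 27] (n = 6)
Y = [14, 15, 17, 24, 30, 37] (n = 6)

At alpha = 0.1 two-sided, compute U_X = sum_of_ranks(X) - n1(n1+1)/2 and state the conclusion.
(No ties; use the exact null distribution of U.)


Step 1: Combine and sort all 12 observations; assign midranks.
sorted (value, group): (12,X), (14,Y), (15,Y), (17,Y), (19,X), (22,X), (23,X), (24,Y), (26,X), (27,X), (30,Y), (37,Y)
ranks: 12->1, 14->2, 15->3, 17->4, 19->5, 22->6, 23->7, 24->8, 26->9, 27->10, 30->11, 37->12
Step 2: Rank sum for X: R1 = 1 + 5 + 6 + 7 + 9 + 10 = 38.
Step 3: U_X = R1 - n1(n1+1)/2 = 38 - 6*7/2 = 38 - 21 = 17.
       U_Y = n1*n2 - U_X = 36 - 17 = 19.
Step 4: No ties, so the exact null distribution of U (based on enumerating the C(12,6) = 924 equally likely rank assignments) gives the two-sided p-value.
Step 5: p-value = 0.937229; compare to alpha = 0.1. fail to reject H0.

U_X = 17, p = 0.937229, fail to reject H0 at alpha = 0.1.


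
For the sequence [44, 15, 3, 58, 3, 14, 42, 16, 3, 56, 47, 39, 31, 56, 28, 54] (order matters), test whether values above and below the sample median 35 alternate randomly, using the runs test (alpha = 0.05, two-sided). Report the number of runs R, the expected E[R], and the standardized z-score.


Step 1: Compute median = 35; label A = above, B = below.
Labels in order: ABBABBABBAAABABA  (n_A = 8, n_B = 8)
Step 2: Count runs R = 11.
Step 3: Under H0 (random ordering), E[R] = 2*n_A*n_B/(n_A+n_B) + 1 = 2*8*8/16 + 1 = 9.0000.
        Var[R] = 2*n_A*n_B*(2*n_A*n_B - n_A - n_B) / ((n_A+n_B)^2 * (n_A+n_B-1)) = 14336/3840 = 3.7333.
        SD[R] = 1.9322.
Step 4: Continuity-corrected z = (R - 0.5 - E[R]) / SD[R] = (11 - 0.5 - 9.0000) / 1.9322 = 0.7763.
Step 5: Two-sided p-value via normal approximation = 2*(1 - Phi(|z|)) = 0.437558.
Step 6: alpha = 0.05. fail to reject H0.

R = 11, z = 0.7763, p = 0.437558, fail to reject H0.


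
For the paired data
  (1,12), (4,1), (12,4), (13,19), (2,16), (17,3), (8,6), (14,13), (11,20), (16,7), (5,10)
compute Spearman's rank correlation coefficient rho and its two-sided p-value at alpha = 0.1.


Step 1: Rank x and y separately (midranks; no ties here).
rank(x): 1->1, 4->3, 12->7, 13->8, 2->2, 17->11, 8->5, 14->9, 11->6, 16->10, 5->4
rank(y): 12->7, 1->1, 4->3, 19->10, 16->9, 3->2, 6->4, 13->8, 20->11, 7->5, 10->6
Step 2: d_i = R_x(i) - R_y(i); compute d_i^2.
  (1-7)^2=36, (3-1)^2=4, (7-3)^2=16, (8-10)^2=4, (2-9)^2=49, (11-2)^2=81, (5-4)^2=1, (9-8)^2=1, (6-11)^2=25, (10-5)^2=25, (4-6)^2=4
sum(d^2) = 246.
Step 3: rho = 1 - 6*246 / (11*(11^2 - 1)) = 1 - 1476/1320 = -0.118182.
Step 4: Under H0, t = rho * sqrt((n-2)/(1-rho^2)) = -0.3570 ~ t(9).
Step 5: Two-sided p-value from the t-distribution with 9 df = 0.729285.
Step 6: alpha = 0.1. fail to reject H0.

rho = -0.1182, p = 0.729285, fail to reject H0 at alpha = 0.1.


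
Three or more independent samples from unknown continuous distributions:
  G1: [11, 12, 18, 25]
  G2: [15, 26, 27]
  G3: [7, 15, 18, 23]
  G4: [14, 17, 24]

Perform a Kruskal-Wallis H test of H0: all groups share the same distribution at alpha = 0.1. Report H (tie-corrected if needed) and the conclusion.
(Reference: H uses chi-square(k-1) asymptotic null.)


Step 1: Combine all N = 14 observations and assign midranks.
sorted (value, group, rank): (7,G3,1), (11,G1,2), (12,G1,3), (14,G4,4), (15,G2,5.5), (15,G3,5.5), (17,G4,7), (18,G1,8.5), (18,G3,8.5), (23,G3,10), (24,G4,11), (25,G1,12), (26,G2,13), (27,G2,14)
Step 2: Sum ranks within each group.
R_1 = 25.5 (n_1 = 4)
R_2 = 32.5 (n_2 = 3)
R_3 = 25 (n_3 = 4)
R_4 = 22 (n_4 = 3)
Step 3: H = 12/(N(N+1)) * sum(R_i^2/n_i) - 3(N+1)
     = 12/(14*15) * (25.5^2/4 + 32.5^2/3 + 25^2/4 + 22^2/3) - 3*15
     = 0.057143 * 832.229 - 45
     = 2.555952.
Step 4: Ties present; correction factor C = 1 - 12/(14^3 - 14) = 0.995604. Corrected H = 2.555952 / 0.995604 = 2.567237.
Step 5: Under H0, H ~ chi^2(3); p-value = 0.463262.
Step 6: alpha = 0.1. fail to reject H0.

H = 2.5672, df = 3, p = 0.463262, fail to reject H0.


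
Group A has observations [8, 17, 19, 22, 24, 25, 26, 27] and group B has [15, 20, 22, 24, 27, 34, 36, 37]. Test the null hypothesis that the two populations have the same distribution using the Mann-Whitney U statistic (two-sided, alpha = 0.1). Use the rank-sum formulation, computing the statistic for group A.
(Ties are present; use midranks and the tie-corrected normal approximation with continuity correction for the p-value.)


Step 1: Combine and sort all 16 observations; assign midranks.
sorted (value, group): (8,X), (15,Y), (17,X), (19,X), (20,Y), (22,X), (22,Y), (24,X), (24,Y), (25,X), (26,X), (27,X), (27,Y), (34,Y), (36,Y), (37,Y)
ranks: 8->1, 15->2, 17->3, 19->4, 20->5, 22->6.5, 22->6.5, 24->8.5, 24->8.5, 25->10, 26->11, 27->12.5, 27->12.5, 34->14, 36->15, 37->16
Step 2: Rank sum for X: R1 = 1 + 3 + 4 + 6.5 + 8.5 + 10 + 11 + 12.5 = 56.5.
Step 3: U_X = R1 - n1(n1+1)/2 = 56.5 - 8*9/2 = 56.5 - 36 = 20.5.
       U_Y = n1*n2 - U_X = 64 - 20.5 = 43.5.
Step 4: Ties are present, so use the tie-corrected normal approximation (with continuity correction) for the p-value.
Step 5: p-value = 0.246951; compare to alpha = 0.1. fail to reject H0.

U_X = 20.5, p = 0.246951, fail to reject H0 at alpha = 0.1.


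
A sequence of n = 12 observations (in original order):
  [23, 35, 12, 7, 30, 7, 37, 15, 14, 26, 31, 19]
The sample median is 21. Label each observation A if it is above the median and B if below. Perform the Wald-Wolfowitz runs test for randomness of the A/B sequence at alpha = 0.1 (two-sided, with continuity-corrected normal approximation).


Step 1: Compute median = 21; label A = above, B = below.
Labels in order: AABBABABBAAB  (n_A = 6, n_B = 6)
Step 2: Count runs R = 8.
Step 3: Under H0 (random ordering), E[R] = 2*n_A*n_B/(n_A+n_B) + 1 = 2*6*6/12 + 1 = 7.0000.
        Var[R] = 2*n_A*n_B*(2*n_A*n_B - n_A - n_B) / ((n_A+n_B)^2 * (n_A+n_B-1)) = 4320/1584 = 2.7273.
        SD[R] = 1.6514.
Step 4: Continuity-corrected z = (R - 0.5 - E[R]) / SD[R] = (8 - 0.5 - 7.0000) / 1.6514 = 0.3028.
Step 5: Two-sided p-value via normal approximation = 2*(1 - Phi(|z|)) = 0.762069.
Step 6: alpha = 0.1. fail to reject H0.

R = 8, z = 0.3028, p = 0.762069, fail to reject H0.


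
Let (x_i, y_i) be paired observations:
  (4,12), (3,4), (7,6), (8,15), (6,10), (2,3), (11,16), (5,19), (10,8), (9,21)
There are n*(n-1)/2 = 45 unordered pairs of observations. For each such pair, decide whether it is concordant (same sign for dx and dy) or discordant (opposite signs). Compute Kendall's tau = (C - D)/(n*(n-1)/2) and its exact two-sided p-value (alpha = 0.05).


Step 1: Enumerate the 45 unordered pairs (i,j) with i<j and classify each by sign(x_j-x_i) * sign(y_j-y_i).
  (1,2):dx=-1,dy=-8->C; (1,3):dx=+3,dy=-6->D; (1,4):dx=+4,dy=+3->C; (1,5):dx=+2,dy=-2->D
  (1,6):dx=-2,dy=-9->C; (1,7):dx=+7,dy=+4->C; (1,8):dx=+1,dy=+7->C; (1,9):dx=+6,dy=-4->D
  (1,10):dx=+5,dy=+9->C; (2,3):dx=+4,dy=+2->C; (2,4):dx=+5,dy=+11->C; (2,5):dx=+3,dy=+6->C
  (2,6):dx=-1,dy=-1->C; (2,7):dx=+8,dy=+12->C; (2,8):dx=+2,dy=+15->C; (2,9):dx=+7,dy=+4->C
  (2,10):dx=+6,dy=+17->C; (3,4):dx=+1,dy=+9->C; (3,5):dx=-1,dy=+4->D; (3,6):dx=-5,dy=-3->C
  (3,7):dx=+4,dy=+10->C; (3,8):dx=-2,dy=+13->D; (3,9):dx=+3,dy=+2->C; (3,10):dx=+2,dy=+15->C
  (4,5):dx=-2,dy=-5->C; (4,6):dx=-6,dy=-12->C; (4,7):dx=+3,dy=+1->C; (4,8):dx=-3,dy=+4->D
  (4,9):dx=+2,dy=-7->D; (4,10):dx=+1,dy=+6->C; (5,6):dx=-4,dy=-7->C; (5,7):dx=+5,dy=+6->C
  (5,8):dx=-1,dy=+9->D; (5,9):dx=+4,dy=-2->D; (5,10):dx=+3,dy=+11->C; (6,7):dx=+9,dy=+13->C
  (6,8):dx=+3,dy=+16->C; (6,9):dx=+8,dy=+5->C; (6,10):dx=+7,dy=+18->C; (7,8):dx=-6,dy=+3->D
  (7,9):dx=-1,dy=-8->C; (7,10):dx=-2,dy=+5->D; (8,9):dx=+5,dy=-11->D; (8,10):dx=+4,dy=+2->C
  (9,10):dx=-1,dy=+13->D
Step 2: C = 32, D = 13, total pairs = 45.
Step 3: tau = (C - D)/(n(n-1)/2) = (32 - 13)/45 = 0.422222.
Step 4: Exact two-sided p-value (enumerate n! = 3628800 permutations of y under H0): p = 0.108313.
Step 5: alpha = 0.05. fail to reject H0.

tau_b = 0.4222 (C=32, D=13), p = 0.108313, fail to reject H0.


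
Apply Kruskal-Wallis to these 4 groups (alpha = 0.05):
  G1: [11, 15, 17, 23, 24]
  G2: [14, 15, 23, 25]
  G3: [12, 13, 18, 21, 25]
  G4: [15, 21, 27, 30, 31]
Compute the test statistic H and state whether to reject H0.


Step 1: Combine all N = 19 observations and assign midranks.
sorted (value, group, rank): (11,G1,1), (12,G3,2), (13,G3,3), (14,G2,4), (15,G1,6), (15,G2,6), (15,G4,6), (17,G1,8), (18,G3,9), (21,G3,10.5), (21,G4,10.5), (23,G1,12.5), (23,G2,12.5), (24,G1,14), (25,G2,15.5), (25,G3,15.5), (27,G4,17), (30,G4,18), (31,G4,19)
Step 2: Sum ranks within each group.
R_1 = 41.5 (n_1 = 5)
R_2 = 38 (n_2 = 4)
R_3 = 40 (n_3 = 5)
R_4 = 70.5 (n_4 = 5)
Step 3: H = 12/(N(N+1)) * sum(R_i^2/n_i) - 3(N+1)
     = 12/(19*20) * (41.5^2/5 + 38^2/4 + 40^2/5 + 70.5^2/5) - 3*20
     = 0.031579 * 2019.5 - 60
     = 3.773684.
Step 4: Ties present; correction factor C = 1 - 42/(19^3 - 19) = 0.993860. Corrected H = 3.773684 / 0.993860 = 3.796999.
Step 5: Under H0, H ~ chi^2(3); p-value = 0.284235.
Step 6: alpha = 0.05. fail to reject H0.

H = 3.7970, df = 3, p = 0.284235, fail to reject H0.


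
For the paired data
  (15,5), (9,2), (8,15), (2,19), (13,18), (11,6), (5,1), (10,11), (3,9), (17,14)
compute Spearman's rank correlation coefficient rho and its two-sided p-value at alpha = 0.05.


Step 1: Rank x and y separately (midranks; no ties here).
rank(x): 15->9, 9->5, 8->4, 2->1, 13->8, 11->7, 5->3, 10->6, 3->2, 17->10
rank(y): 5->3, 2->2, 15->8, 19->10, 18->9, 6->4, 1->1, 11->6, 9->5, 14->7
Step 2: d_i = R_x(i) - R_y(i); compute d_i^2.
  (9-3)^2=36, (5-2)^2=9, (4-8)^2=16, (1-10)^2=81, (8-9)^2=1, (7-4)^2=9, (3-1)^2=4, (6-6)^2=0, (2-5)^2=9, (10-7)^2=9
sum(d^2) = 174.
Step 3: rho = 1 - 6*174 / (10*(10^2 - 1)) = 1 - 1044/990 = -0.054545.
Step 4: Under H0, t = rho * sqrt((n-2)/(1-rho^2)) = -0.1545 ~ t(8).
Step 5: Two-sided p-value from the t-distribution with 8 df = 0.881036.
Step 6: alpha = 0.05. fail to reject H0.

rho = -0.0545, p = 0.881036, fail to reject H0 at alpha = 0.05.


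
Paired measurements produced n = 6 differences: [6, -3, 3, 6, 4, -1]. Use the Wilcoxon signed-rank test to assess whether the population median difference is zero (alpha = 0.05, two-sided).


Step 1: Drop any zero differences (none here) and take |d_i|.
|d| = [6, 3, 3, 6, 4, 1]
Step 2: Midrank |d_i| (ties get averaged ranks).
ranks: |6|->5.5, |3|->2.5, |3|->2.5, |6|->5.5, |4|->4, |1|->1
Step 3: Attach original signs; sum ranks with positive sign and with negative sign.
W+ = 5.5 + 2.5 + 5.5 + 4 = 17.5
W- = 2.5 + 1 = 3.5
(Check: W+ + W- = 21 should equal n(n+1)/2 = 21.)
Step 4: Test statistic W = min(W+, W-) = 3.5.
Step 5: Ties in |d|, so use the tie-corrected normal approximation.
        E[W] = n(n+1)/4 = 6*7/4 = 10.5.
        Tie groups: |d|=3 (t=2), |d|=6 (t=2); sum(t^3 - t) = 12.
        Var[W] = n(n+1)(2n+1)/24 - sum(t^3-t)/48 = 546/24 - 12/48 = 22.5.
        z = (W - E[W]) / sqrt(Var[W]) = (3.5 - 10.5) / 4.7434 = -1.4757.
        Two-sided p = 2*Phi(z) = 0.140017.
Step 6: alpha = 0.05. fail to reject H0.

W+ = 17.5, W- = 3.5, W = min = 3.5, p = 0.140017, fail to reject H0.


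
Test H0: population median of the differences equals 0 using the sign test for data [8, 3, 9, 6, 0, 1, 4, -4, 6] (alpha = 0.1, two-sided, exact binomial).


Step 1: Discard zero differences. Original n = 9; n_eff = number of nonzero differences = 8.
Nonzero differences (with sign): +8, +3, +9, +6, +1, +4, -4, +6
Step 2: Count signs: positive = 7, negative = 1.
Step 3: Under H0: P(positive) = 0.5, so the number of positives S ~ Bin(8, 0.5).
Step 4: Two-sided exact p-value = sum of Bin(8,0.5) probabilities at or below the observed probability = 0.070312.
Step 5: alpha = 0.1. reject H0.

n_eff = 8, pos = 7, neg = 1, p = 0.070312, reject H0.


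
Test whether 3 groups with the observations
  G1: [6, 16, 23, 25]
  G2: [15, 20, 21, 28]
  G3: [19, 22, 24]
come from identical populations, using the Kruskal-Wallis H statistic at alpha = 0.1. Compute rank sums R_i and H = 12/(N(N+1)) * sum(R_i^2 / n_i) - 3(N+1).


Step 1: Combine all N = 11 observations and assign midranks.
sorted (value, group, rank): (6,G1,1), (15,G2,2), (16,G1,3), (19,G3,4), (20,G2,5), (21,G2,6), (22,G3,7), (23,G1,8), (24,G3,9), (25,G1,10), (28,G2,11)
Step 2: Sum ranks within each group.
R_1 = 22 (n_1 = 4)
R_2 = 24 (n_2 = 4)
R_3 = 20 (n_3 = 3)
Step 3: H = 12/(N(N+1)) * sum(R_i^2/n_i) - 3(N+1)
     = 12/(11*12) * (22^2/4 + 24^2/4 + 20^2/3) - 3*12
     = 0.090909 * 398.333 - 36
     = 0.212121.
Step 4: No ties, so H is used without correction.
Step 5: Under H0, H ~ chi^2(2); p-value = 0.899370.
Step 6: alpha = 0.1. fail to reject H0.

H = 0.2121, df = 2, p = 0.899370, fail to reject H0.


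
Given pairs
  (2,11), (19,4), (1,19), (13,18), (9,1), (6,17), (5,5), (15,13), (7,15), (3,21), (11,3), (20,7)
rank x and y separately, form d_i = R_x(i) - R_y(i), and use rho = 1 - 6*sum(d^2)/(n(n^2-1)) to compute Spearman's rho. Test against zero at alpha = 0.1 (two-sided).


Step 1: Rank x and y separately (midranks; no ties here).
rank(x): 2->2, 19->11, 1->1, 13->9, 9->7, 6->5, 5->4, 15->10, 7->6, 3->3, 11->8, 20->12
rank(y): 11->6, 4->3, 19->11, 18->10, 1->1, 17->9, 5->4, 13->7, 15->8, 21->12, 3->2, 7->5
Step 2: d_i = R_x(i) - R_y(i); compute d_i^2.
  (2-6)^2=16, (11-3)^2=64, (1-11)^2=100, (9-10)^2=1, (7-1)^2=36, (5-9)^2=16, (4-4)^2=0, (10-7)^2=9, (6-8)^2=4, (3-12)^2=81, (8-2)^2=36, (12-5)^2=49
sum(d^2) = 412.
Step 3: rho = 1 - 6*412 / (12*(12^2 - 1)) = 1 - 2472/1716 = -0.440559.
Step 4: Under H0, t = rho * sqrt((n-2)/(1-rho^2)) = -1.5519 ~ t(10).
Step 5: Two-sided p-value from the t-distribution with 10 df = 0.151735.
Step 6: alpha = 0.1. fail to reject H0.

rho = -0.4406, p = 0.151735, fail to reject H0 at alpha = 0.1.


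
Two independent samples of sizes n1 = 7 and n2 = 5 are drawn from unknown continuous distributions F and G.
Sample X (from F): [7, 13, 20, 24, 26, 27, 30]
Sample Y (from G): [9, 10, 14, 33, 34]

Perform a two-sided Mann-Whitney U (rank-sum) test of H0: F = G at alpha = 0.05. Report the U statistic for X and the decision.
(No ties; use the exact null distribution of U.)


Step 1: Combine and sort all 12 observations; assign midranks.
sorted (value, group): (7,X), (9,Y), (10,Y), (13,X), (14,Y), (20,X), (24,X), (26,X), (27,X), (30,X), (33,Y), (34,Y)
ranks: 7->1, 9->2, 10->3, 13->4, 14->5, 20->6, 24->7, 26->8, 27->9, 30->10, 33->11, 34->12
Step 2: Rank sum for X: R1 = 1 + 4 + 6 + 7 + 8 + 9 + 10 = 45.
Step 3: U_X = R1 - n1(n1+1)/2 = 45 - 7*8/2 = 45 - 28 = 17.
       U_Y = n1*n2 - U_X = 35 - 17 = 18.
Step 4: No ties, so the exact null distribution of U (based on enumerating the C(12,7) = 792 equally likely rank assignments) gives the two-sided p-value.
Step 5: p-value = 1.000000; compare to alpha = 0.05. fail to reject H0.

U_X = 17, p = 1.000000, fail to reject H0 at alpha = 0.05.


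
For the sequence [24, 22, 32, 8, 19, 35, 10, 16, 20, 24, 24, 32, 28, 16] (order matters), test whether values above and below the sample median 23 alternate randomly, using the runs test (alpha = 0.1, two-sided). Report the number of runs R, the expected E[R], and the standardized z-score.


Step 1: Compute median = 23; label A = above, B = below.
Labels in order: ABABBABBBAAAAB  (n_A = 7, n_B = 7)
Step 2: Count runs R = 8.
Step 3: Under H0 (random ordering), E[R] = 2*n_A*n_B/(n_A+n_B) + 1 = 2*7*7/14 + 1 = 8.0000.
        Var[R] = 2*n_A*n_B*(2*n_A*n_B - n_A - n_B) / ((n_A+n_B)^2 * (n_A+n_B-1)) = 8232/2548 = 3.2308.
        SD[R] = 1.7974.
Step 4: R = E[R], so z = 0 with no continuity correction.
Step 5: Two-sided p-value via normal approximation = 2*(1 - Phi(|z|)) = 1.000000.
Step 6: alpha = 0.1. fail to reject H0.

R = 8, z = 0.0000, p = 1.000000, fail to reject H0.


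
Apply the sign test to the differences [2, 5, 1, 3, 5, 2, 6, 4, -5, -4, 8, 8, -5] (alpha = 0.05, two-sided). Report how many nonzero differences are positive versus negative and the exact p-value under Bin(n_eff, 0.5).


Step 1: Discard zero differences. Original n = 13; n_eff = number of nonzero differences = 13.
Nonzero differences (with sign): +2, +5, +1, +3, +5, +2, +6, +4, -5, -4, +8, +8, -5
Step 2: Count signs: positive = 10, negative = 3.
Step 3: Under H0: P(positive) = 0.5, so the number of positives S ~ Bin(13, 0.5).
Step 4: Two-sided exact p-value = sum of Bin(13,0.5) probabilities at or below the observed probability = 0.092285.
Step 5: alpha = 0.05. fail to reject H0.

n_eff = 13, pos = 10, neg = 3, p = 0.092285, fail to reject H0.


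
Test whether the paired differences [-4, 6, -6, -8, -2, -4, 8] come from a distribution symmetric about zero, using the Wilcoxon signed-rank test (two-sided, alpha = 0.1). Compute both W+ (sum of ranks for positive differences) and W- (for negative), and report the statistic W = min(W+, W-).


Step 1: Drop any zero differences (none here) and take |d_i|.
|d| = [4, 6, 6, 8, 2, 4, 8]
Step 2: Midrank |d_i| (ties get averaged ranks).
ranks: |4|->2.5, |6|->4.5, |6|->4.5, |8|->6.5, |2|->1, |4|->2.5, |8|->6.5
Step 3: Attach original signs; sum ranks with positive sign and with negative sign.
W+ = 4.5 + 6.5 = 11
W- = 2.5 + 4.5 + 6.5 + 1 + 2.5 = 17
(Check: W+ + W- = 28 should equal n(n+1)/2 = 28.)
Step 4: Test statistic W = min(W+, W-) = 11.
Step 5: Ties in |d|, so use the tie-corrected normal approximation.
        E[W] = n(n+1)/4 = 7*8/4 = 14.
        Tie groups: |d|=4 (t=2), |d|=6 (t=2), |d|=8 (t=2); sum(t^3 - t) = 18.
        Var[W] = n(n+1)(2n+1)/24 - sum(t^3-t)/48 = 840/24 - 18/48 = 34.625.
        z = (W - E[W]) / sqrt(Var[W]) = (11 - 14) / 5.8843 = -0.5098.
        Two-sided p = 2*Phi(z) = 0.610170.
Step 6: alpha = 0.1. fail to reject H0.

W+ = 11, W- = 17, W = min = 11, p = 0.610170, fail to reject H0.
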